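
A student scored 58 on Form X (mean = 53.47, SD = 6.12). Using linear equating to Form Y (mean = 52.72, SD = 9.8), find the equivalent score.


slope = SD_Y / SD_X = 9.8 / 6.12 ~ 1.6013
intercept = mean_Y - slope * mean_X = 52.72 - (9.8 / 6.12) * 53.47 ~ -32.9019
Y = slope * X + intercept. To avoid rounding drift from the rounded slope/intercept, evaluate the equivalent form Y = mean_Y + SD_Y * (X - mean_X) / SD_X at full precision:
Y = 52.72 + 9.8 * (58 - 53.47) / 6.12
Y = 52.72 + 9.8 * 4.53 / 6.12
Y = 52.72 + 44.394 / 6.12
Y = 52.72 + 7.2539
Y = 59.9739

59.9739


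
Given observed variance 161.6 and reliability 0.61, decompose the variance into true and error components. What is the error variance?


var_true = rxx * var_obs = 0.61 * 161.6 = 98.576
var_error = var_obs - var_true
var_error = 161.6 - 98.576
var_error = 63.024

63.024


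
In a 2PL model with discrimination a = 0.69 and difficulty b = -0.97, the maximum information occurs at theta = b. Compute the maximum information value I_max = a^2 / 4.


For 2PL, max info at theta = b = -0.97
I_max = a^2 / 4 = 0.69^2 / 4
= 0.4761 / 4
I_max = 0.119

0.119


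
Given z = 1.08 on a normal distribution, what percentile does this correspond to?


CDF(z) = 0.5 * (1 + erf(z/sqrt(2)))
erf(0.7637) = 0.7199
CDF = 0.8599
Percentile rank = 0.8599 * 100 = 85.99

85.99


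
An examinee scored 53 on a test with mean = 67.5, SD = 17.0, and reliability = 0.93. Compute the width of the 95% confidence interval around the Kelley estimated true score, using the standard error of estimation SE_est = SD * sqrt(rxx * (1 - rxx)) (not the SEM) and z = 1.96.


True score estimate = 0.93*53 + 0.07*67.5 = 54.015
SE_est = SD * sqrt(rxx * (1 - rxx)) = 17.0 * sqrt(0.93 * 0.07) = 17.0 * sqrt(0.0651) = 4.337499
CI = T_est +/- z * SE_est, so width = 2 * z * SE_est = 2 * 1.96 * 4.337499
Width = 17.003

17.003


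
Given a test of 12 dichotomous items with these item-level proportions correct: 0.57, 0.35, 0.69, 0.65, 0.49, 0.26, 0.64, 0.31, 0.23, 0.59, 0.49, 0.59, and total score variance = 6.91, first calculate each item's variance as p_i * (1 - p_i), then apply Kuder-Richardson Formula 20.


For each item, compute p_i * q_i:
  Item 1: 0.57 * 0.43 = 0.2451
  Item 2: 0.35 * 0.65 = 0.2275
  Item 3: 0.69 * 0.31 = 0.2139
  Item 4: 0.65 * 0.35 = 0.2275
  Item 5: 0.49 * 0.51 = 0.2499
  Item 6: 0.26 * 0.74 = 0.1924
  Item 7: 0.64 * 0.36 = 0.2304
  Item 8: 0.31 * 0.69 = 0.2139
  Item 9: 0.23 * 0.77 = 0.1771
  Item 10: 0.59 * 0.41 = 0.2419
  Item 11: 0.49 * 0.51 = 0.2499
  Item 12: 0.59 * 0.41 = 0.2419
Sum(p_i * q_i) = 0.2451 + 0.2275 + 0.2139 + 0.2275 + 0.2499 + 0.1924 + 0.2304 + 0.2139 + 0.1771 + 0.2419 + 0.2499 + 0.2419 = 2.7114
KR-20 = (k/(k-1)) * (1 - Sum(p_i*q_i) / Var_total)
= (12/11) * (1 - 2.7114/6.91)
= 1.0909 * 0.6076
KR-20 = 0.6628

0.6628


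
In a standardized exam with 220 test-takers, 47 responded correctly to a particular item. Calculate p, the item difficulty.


Item difficulty p = number correct / total examinees
p = 47 / 220
p = 0.2136

0.2136


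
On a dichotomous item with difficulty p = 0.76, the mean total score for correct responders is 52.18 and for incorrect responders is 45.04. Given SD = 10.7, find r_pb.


q = 1 - p = 0.24
rpb = ((M1 - M0) / SD) * sqrt(p * q)
rpb = ((52.18 - 45.04) / 10.7) * sqrt(0.76 * 0.24)
rpb = 0.285

0.285


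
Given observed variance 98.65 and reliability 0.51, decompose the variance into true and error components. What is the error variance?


var_true = rxx * var_obs = 0.51 * 98.65 = 50.3115
var_error = var_obs - var_true
var_error = 98.65 - 50.3115
var_error = 48.3385

48.3385


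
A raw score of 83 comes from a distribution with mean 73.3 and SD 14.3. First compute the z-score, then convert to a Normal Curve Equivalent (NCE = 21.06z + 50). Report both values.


z = (X - mean) / SD = (83 - 73.3) / 14.3
z = 9.7 / 14.3
z = 0.6783
NCE = NCE = 21.06z + 50
Carry z at full precision (z = 9.7 / 14.3) into the conversion:
NCE = 21.06 * (9.7 / 14.3) + 50 = 204.282 / 14.3 + 50
NCE = 14.2855 + 50
NCE = 64.2855

64.2855


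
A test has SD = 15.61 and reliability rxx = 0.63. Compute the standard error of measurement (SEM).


SEM = SD * sqrt(1 - rxx)
SEM = 15.61 * sqrt(1 - 0.63)
SEM = 15.61 * sqrt(0.37) = 15.61 * 0.608276
SEM = 9.4952

9.4952


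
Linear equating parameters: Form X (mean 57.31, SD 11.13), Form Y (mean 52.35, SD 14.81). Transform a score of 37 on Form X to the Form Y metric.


slope = SD_Y / SD_X = 14.81 / 11.13 ~ 1.3306
intercept = mean_Y - slope * mean_X = 52.35 - (14.81 / 11.13) * 57.31 ~ -23.9089
Y = slope * X + intercept. To avoid rounding drift from the rounded slope/intercept, evaluate the equivalent form Y = mean_Y + SD_Y * (X - mean_X) / SD_X at full precision:
Y = 52.35 + 14.81 * (37 - 57.31) / 11.13
Y = 52.35 - 14.81 * 20.31 / 11.13
Y = 52.35 - 300.7911 / 11.13
Y = 52.35 - 27.0253
Y = 25.3247

25.3247


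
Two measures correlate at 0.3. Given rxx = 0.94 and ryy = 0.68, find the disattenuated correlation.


r_corrected = rxy / sqrt(rxx * ryy)
= 0.3 / sqrt(0.94 * 0.68)
= 0.3 / sqrt(0.6392)
= 0.3 / 0.7995
r_corrected = 0.3752

0.3752


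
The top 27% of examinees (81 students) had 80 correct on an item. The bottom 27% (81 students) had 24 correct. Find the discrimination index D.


p_upper = 80/81 = 0.9877
p_lower = 24/81 = 0.2963
D = 0.9877 - 0.2963 = 0.6914

0.6914


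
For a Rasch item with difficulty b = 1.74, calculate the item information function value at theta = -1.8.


P = 1/(1+exp(-(-1.8-1.74))) = 0.0282
I = P*(1-P) = 0.0282 * 0.9718
I = 0.0274

0.0274


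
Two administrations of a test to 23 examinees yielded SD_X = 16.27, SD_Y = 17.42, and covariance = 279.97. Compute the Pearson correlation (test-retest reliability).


r = cov(X,Y) / (SD_X * SD_Y)
r = 279.97 / (16.27 * 17.42)
r = 279.97 / 283.4234
r = 0.9878

0.9878


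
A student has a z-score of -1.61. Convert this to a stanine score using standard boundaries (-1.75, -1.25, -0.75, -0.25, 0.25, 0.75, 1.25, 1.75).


Stanine boundaries: [-1.75, -1.25, -0.75, -0.25, 0.25, 0.75, 1.25, 1.75]
z = -1.61
Check each boundary:
  z >= -1.75 -> could be stanine 2
  z < -1.25
  z < -0.75
  z < -0.25
  z < 0.25
  z < 0.75
  z < 1.25
  z < 1.75
Highest qualifying boundary gives stanine = 2

2


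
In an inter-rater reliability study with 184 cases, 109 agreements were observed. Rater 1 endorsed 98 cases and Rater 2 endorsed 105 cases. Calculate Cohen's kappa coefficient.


P_o = 109/184 = 0.592391
P_e = (98*105 + 86*79) / 33856 = 0.504608
kappa = (P_o - P_e) / (1 - P_e)
kappa = (0.592391 - 0.504608) / (1 - 0.504608)
kappa = 0.1772

0.1772


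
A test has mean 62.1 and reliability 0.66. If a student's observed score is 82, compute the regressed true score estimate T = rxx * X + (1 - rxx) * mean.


T_est = rxx * X + (1 - rxx) * mean
T_est = 0.66 * 82 + 0.34 * 62.1
T_est = 54.12 + 21.114
T_est = 75.234

75.234


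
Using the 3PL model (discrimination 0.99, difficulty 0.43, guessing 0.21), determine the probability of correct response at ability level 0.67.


logit = 0.99*(0.67 - 0.43) = 0.2376
P* = 1/(1 + exp(-0.2376)) = 0.5591
P = 0.21 + (1 - 0.21) * 0.5591
P = 0.6517

0.6517


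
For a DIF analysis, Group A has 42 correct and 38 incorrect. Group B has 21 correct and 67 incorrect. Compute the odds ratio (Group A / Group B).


Odds_A = 42/38 = 1.1053
Odds_B = 21/67 = 0.3134
OR = Odds_A / Odds_B = 1.1053 / 0.3134
Exactly, OR = (42 * 67) / (38 * 21) = 2814 / 798
OR = 3.5263

3.5263


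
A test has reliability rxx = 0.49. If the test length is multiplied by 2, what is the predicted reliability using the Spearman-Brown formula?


r_new = (n * rxx) / (1 + (n-1) * rxx)
r_new = (2 * 0.49) / (1 + 1 * 0.49)
r_new = 0.98 / 1.49
r_new = 0.6577

0.6577


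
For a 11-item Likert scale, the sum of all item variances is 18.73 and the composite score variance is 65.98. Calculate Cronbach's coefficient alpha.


alpha = (k/(k-1)) * (1 - sum(si^2)/s_total^2)
= (11/10) * (1 - 18.73/65.98)
alpha = 0.7877

0.7877


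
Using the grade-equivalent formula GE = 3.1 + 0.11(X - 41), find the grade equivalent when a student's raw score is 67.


raw - median = 67 - 41 = 26
slope * diff = 0.11 * 26 = 2.86
GE = 3.1 + 2.86
GE = 5.96

5.96


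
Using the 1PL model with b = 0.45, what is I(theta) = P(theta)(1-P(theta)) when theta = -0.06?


P = 1/(1+exp(-(-0.06-0.45))) = 0.3752
I = P*(1-P) = 0.3752 * 0.6248
I = 0.2344

0.2344


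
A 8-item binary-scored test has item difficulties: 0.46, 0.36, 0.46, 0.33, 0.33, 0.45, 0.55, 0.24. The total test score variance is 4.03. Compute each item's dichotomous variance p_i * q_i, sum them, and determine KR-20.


For each item, compute p_i * q_i:
  Item 1: 0.46 * 0.54 = 0.2484
  Item 2: 0.36 * 0.64 = 0.2304
  Item 3: 0.46 * 0.54 = 0.2484
  Item 4: 0.33 * 0.67 = 0.2211
  Item 5: 0.33 * 0.67 = 0.2211
  Item 6: 0.45 * 0.55 = 0.2475
  Item 7: 0.55 * 0.45 = 0.2475
  Item 8: 0.24 * 0.76 = 0.1824
Sum(p_i * q_i) = 0.2484 + 0.2304 + 0.2484 + 0.2211 + 0.2211 + 0.2475 + 0.2475 + 0.1824 = 1.8468
KR-20 = (k/(k-1)) * (1 - Sum(p_i*q_i) / Var_total)
= (8/7) * (1 - 1.8468/4.03)
= 1.1429 * 0.5417
KR-20 = 0.6191

0.6191


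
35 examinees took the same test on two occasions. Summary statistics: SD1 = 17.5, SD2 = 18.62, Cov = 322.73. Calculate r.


r = cov(X,Y) / (SD_X * SD_Y)
r = 322.73 / (17.5 * 18.62)
r = 322.73 / 325.85
r = 0.9904

0.9904


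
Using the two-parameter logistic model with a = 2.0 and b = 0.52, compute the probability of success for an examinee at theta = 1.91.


a*(theta - b) = 2.0 * (1.91 - 0.52) = 2.78
exp(-2.78) = 0.062
P = 1 / (1 + 0.062)
P = 0.9416

0.9416


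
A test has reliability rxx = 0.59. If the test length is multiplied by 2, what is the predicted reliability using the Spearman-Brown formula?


r_new = (n * rxx) / (1 + (n-1) * rxx)
r_new = (2 * 0.59) / (1 + 1 * 0.59)
r_new = 1.18 / 1.59
r_new = 0.7421

0.7421


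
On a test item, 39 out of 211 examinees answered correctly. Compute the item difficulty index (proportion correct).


Item difficulty p = number correct / total examinees
p = 39 / 211
p = 0.1848

0.1848


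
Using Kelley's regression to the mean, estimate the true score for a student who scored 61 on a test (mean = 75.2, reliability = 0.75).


T_est = rxx * X + (1 - rxx) * mean
T_est = 0.75 * 61 + 0.25 * 75.2
T_est = 45.75 + 18.8
T_est = 64.55

64.55


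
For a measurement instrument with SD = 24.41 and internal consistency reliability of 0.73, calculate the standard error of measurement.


SEM = SD * sqrt(1 - rxx)
SEM = 24.41 * sqrt(1 - 0.73)
SEM = 24.41 * sqrt(0.27) = 24.41 * 0.519615
SEM = 12.6838

12.6838


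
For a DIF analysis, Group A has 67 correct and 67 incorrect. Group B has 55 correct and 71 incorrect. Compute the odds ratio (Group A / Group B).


Odds_A = 67/67 = 1.0
Odds_B = 55/71 = 0.7746
OR = Odds_A / Odds_B = 1.0 / 0.7746
Exactly, OR = (67 * 71) / (67 * 55) = 4757 / 3685
OR = 1.2909

1.2909


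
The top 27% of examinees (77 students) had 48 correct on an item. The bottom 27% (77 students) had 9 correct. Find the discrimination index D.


p_upper = 48/77 = 0.6234
p_lower = 9/77 = 0.1169
D = 0.6234 - 0.1169 = 0.5065

0.5065


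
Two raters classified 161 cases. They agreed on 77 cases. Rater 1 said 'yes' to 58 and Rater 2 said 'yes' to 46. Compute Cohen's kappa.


P_o = 77/161 = 0.478261
P_e = (58*46 + 103*115) / 25921 = 0.559894
kappa = (P_o - P_e) / (1 - P_e)
kappa = (0.478261 - 0.559894) / (1 - 0.559894)
kappa = -0.1855

-0.1855


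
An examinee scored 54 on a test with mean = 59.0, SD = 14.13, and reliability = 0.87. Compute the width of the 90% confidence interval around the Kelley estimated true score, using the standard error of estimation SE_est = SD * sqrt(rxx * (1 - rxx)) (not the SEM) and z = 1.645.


True score estimate = 0.87*54 + 0.13*59.0 = 54.65
SE_est = SD * sqrt(rxx * (1 - rxx)) = 14.13 * sqrt(0.87 * 0.13) = 14.13 * sqrt(0.1131) = 4.751968
CI = T_est +/- z * SE_est, so width = 2 * z * SE_est = 2 * 1.645 * 4.751968
Width = 15.634

15.634


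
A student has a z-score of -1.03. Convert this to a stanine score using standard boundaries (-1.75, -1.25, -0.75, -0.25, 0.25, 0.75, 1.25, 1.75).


Stanine boundaries: [-1.75, -1.25, -0.75, -0.25, 0.25, 0.75, 1.25, 1.75]
z = -1.03
Check each boundary:
  z >= -1.75 -> could be stanine 2
  z >= -1.25 -> could be stanine 3
  z < -0.75
  z < -0.25
  z < 0.25
  z < 0.75
  z < 1.25
  z < 1.75
Highest qualifying boundary gives stanine = 3

3


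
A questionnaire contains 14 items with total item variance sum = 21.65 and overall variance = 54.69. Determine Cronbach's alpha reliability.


alpha = (k/(k-1)) * (1 - sum(si^2)/s_total^2)
= (14/13) * (1 - 21.65/54.69)
alpha = 0.6506

0.6506


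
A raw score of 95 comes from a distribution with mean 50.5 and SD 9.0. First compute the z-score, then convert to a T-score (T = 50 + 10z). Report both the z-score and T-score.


z = (X - mean) / SD = (95 - 50.5) / 9.0
z = 44.5 / 9.0
z = 4.9444
T-score = T = 50 + 10z
Carry z at full precision (z = 44.5 / 9.0) into the conversion:
T-score = 50 + 10 * (44.5 / 9.0) = 50 + 445 / 9.0
T-score = 50 + 49.4444
T-score = 99.4444

99.4444


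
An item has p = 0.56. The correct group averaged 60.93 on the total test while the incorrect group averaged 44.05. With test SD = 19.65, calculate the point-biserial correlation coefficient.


q = 1 - p = 0.44
rpb = ((M1 - M0) / SD) * sqrt(p * q)
rpb = ((60.93 - 44.05) / 19.65) * sqrt(0.56 * 0.44)
rpb = 0.4264

0.4264


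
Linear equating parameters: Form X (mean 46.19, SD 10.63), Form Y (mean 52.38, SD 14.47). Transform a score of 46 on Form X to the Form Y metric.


slope = SD_Y / SD_X = 14.47 / 10.63 ~ 1.3612
intercept = mean_Y - slope * mean_X = 52.38 - (14.47 / 10.63) * 46.19 ~ -10.4958
Y = slope * X + intercept. To avoid rounding drift from the rounded slope/intercept, evaluate the equivalent form Y = mean_Y + SD_Y * (X - mean_X) / SD_X at full precision:
Y = 52.38 + 14.47 * (46 - 46.19) / 10.63
Y = 52.38 - 14.47 * 0.19 / 10.63
Y = 52.38 - 2.7493 / 10.63
Y = 52.38 - 0.2586
Y = 52.1214

52.1214


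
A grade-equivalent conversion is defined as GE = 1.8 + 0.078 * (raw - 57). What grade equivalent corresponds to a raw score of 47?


raw - median = 47 - 57 = -10
slope * diff = 0.078 * -10 = -0.78
GE = 1.8 + -0.78
GE = 1.02

1.02


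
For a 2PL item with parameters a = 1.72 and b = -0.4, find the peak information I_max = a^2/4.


For 2PL, max info at theta = b = -0.4
I_max = a^2 / 4 = 1.72^2 / 4
= 2.9584 / 4
I_max = 0.7396

0.7396


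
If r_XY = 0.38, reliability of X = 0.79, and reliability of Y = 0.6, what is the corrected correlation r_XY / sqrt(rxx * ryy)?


r_corrected = rxy / sqrt(rxx * ryy)
= 0.38 / sqrt(0.79 * 0.6)
= 0.38 / sqrt(0.474)
= 0.38 / 0.688477
r_corrected = 0.5519

0.5519


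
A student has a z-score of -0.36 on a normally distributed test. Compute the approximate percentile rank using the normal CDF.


CDF(z) = 0.5 * (1 + erf(z/sqrt(2)))
erf(-0.2546) = -0.2812
CDF = 0.3594
Percentile rank = 0.3594 * 100 = 35.94

35.94


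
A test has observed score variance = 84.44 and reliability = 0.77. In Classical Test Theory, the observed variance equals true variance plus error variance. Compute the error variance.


var_true = rxx * var_obs = 0.77 * 84.44 = 65.0188
var_error = var_obs - var_true
var_error = 84.44 - 65.0188
var_error = 19.4212

19.4212


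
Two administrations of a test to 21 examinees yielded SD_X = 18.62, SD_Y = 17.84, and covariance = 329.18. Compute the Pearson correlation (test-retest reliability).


r = cov(X,Y) / (SD_X * SD_Y)
r = 329.18 / (18.62 * 17.84)
r = 329.18 / 332.1808
r = 0.991

0.991


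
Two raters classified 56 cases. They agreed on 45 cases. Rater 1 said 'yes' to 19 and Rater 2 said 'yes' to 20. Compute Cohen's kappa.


P_o = 45/56 = 0.803571
P_e = (19*20 + 37*36) / 3136 = 0.545918
kappa = (P_o - P_e) / (1 - P_e)
kappa = (0.803571 - 0.545918) / (1 - 0.545918)
kappa = 0.5674

0.5674


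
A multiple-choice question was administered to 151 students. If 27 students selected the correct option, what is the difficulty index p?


Item difficulty p = number correct / total examinees
p = 27 / 151
p = 0.1788

0.1788


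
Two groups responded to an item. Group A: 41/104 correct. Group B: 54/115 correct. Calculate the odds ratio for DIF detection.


Odds_A = 41/63 = 0.6508
Odds_B = 54/61 = 0.8852
OR = Odds_A / Odds_B = 0.6508 / 0.8852
Exactly, OR = (41 * 61) / (63 * 54) = 2501 / 3402
OR = 0.7352

0.7352


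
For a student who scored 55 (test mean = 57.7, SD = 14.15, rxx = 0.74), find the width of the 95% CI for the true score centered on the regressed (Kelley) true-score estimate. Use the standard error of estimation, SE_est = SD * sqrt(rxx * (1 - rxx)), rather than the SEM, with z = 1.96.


True score estimate = 0.74*55 + 0.26*57.7 = 55.702
SE_est = SD * sqrt(rxx * (1 - rxx)) = 14.15 * sqrt(0.74 * 0.26) = 14.15 * sqrt(0.1924) = 6.206675
CI = T_est +/- z * SE_est, so width = 2 * z * SE_est = 2 * 1.96 * 6.206675
Width = 24.3302

24.3302


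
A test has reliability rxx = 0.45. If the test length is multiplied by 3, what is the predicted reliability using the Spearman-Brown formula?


r_new = (n * rxx) / (1 + (n-1) * rxx)
r_new = (3 * 0.45) / (1 + 2 * 0.45)
r_new = 1.35 / 1.9
r_new = 0.7105

0.7105


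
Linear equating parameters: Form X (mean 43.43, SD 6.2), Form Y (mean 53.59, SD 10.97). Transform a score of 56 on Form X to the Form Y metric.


slope = SD_Y / SD_X = 10.97 / 6.2 ~ 1.7694
intercept = mean_Y - slope * mean_X = 53.59 - (10.97 / 6.2) * 43.43 ~ -23.2531
Y = slope * X + intercept. To avoid rounding drift from the rounded slope/intercept, evaluate the equivalent form Y = mean_Y + SD_Y * (X - mean_X) / SD_X at full precision:
Y = 53.59 + 10.97 * (56 - 43.43) / 6.2
Y = 53.59 + 10.97 * 12.57 / 6.2
Y = 53.59 + 137.8929 / 6.2
Y = 53.59 + 22.2408
Y = 75.8308

75.8308


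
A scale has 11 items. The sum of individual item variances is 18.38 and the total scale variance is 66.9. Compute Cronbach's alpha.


alpha = (k/(k-1)) * (1 - sum(si^2)/s_total^2)
= (11/10) * (1 - 18.38/66.9)
alpha = 0.7978

0.7978


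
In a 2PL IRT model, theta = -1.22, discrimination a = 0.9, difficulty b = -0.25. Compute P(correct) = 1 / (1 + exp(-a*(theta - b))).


a*(theta - b) = 0.9 * (-1.22 - -0.25) = -0.873
exp(--0.873) = 2.3941
P = 1 / (1 + 2.3941)
P = 0.2946

0.2946


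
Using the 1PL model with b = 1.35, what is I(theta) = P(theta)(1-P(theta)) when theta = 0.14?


P = 1/(1+exp(-(0.14-1.35))) = 0.2297
I = P*(1-P) = 0.2297 * 0.7703
I = 0.1769

0.1769


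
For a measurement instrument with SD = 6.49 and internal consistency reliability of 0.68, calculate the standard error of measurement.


SEM = SD * sqrt(1 - rxx)
SEM = 6.49 * sqrt(1 - 0.68)
SEM = 6.49 * sqrt(0.32) = 6.49 * 0.565685
SEM = 3.6713

3.6713


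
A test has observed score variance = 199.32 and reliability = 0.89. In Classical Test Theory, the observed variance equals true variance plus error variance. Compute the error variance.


var_true = rxx * var_obs = 0.89 * 199.32 = 177.3948
var_error = var_obs - var_true
var_error = 199.32 - 177.3948
var_error = 21.9252

21.9252


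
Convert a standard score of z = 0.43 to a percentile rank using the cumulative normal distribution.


CDF(z) = 0.5 * (1 + erf(z/sqrt(2)))
erf(0.3041) = 0.3328
CDF = 0.6664
Percentile rank = 0.6664 * 100 = 66.64

66.64


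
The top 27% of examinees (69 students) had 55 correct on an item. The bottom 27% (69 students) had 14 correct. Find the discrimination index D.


p_upper = 55/69 = 0.7971
p_lower = 14/69 = 0.2029
D = 0.7971 - 0.2029 = 0.5942

0.5942


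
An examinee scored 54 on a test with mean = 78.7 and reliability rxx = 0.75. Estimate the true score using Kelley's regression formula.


T_est = rxx * X + (1 - rxx) * mean
T_est = 0.75 * 54 + 0.25 * 78.7
T_est = 40.5 + 19.675
T_est = 60.175

60.175


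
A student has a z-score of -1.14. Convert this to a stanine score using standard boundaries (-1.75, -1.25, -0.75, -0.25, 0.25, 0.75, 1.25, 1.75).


Stanine boundaries: [-1.75, -1.25, -0.75, -0.25, 0.25, 0.75, 1.25, 1.75]
z = -1.14
Check each boundary:
  z >= -1.75 -> could be stanine 2
  z >= -1.25 -> could be stanine 3
  z < -0.75
  z < -0.25
  z < 0.25
  z < 0.75
  z < 1.25
  z < 1.75
Highest qualifying boundary gives stanine = 3

3


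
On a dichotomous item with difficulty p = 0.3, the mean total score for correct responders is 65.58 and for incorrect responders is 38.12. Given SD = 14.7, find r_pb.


q = 1 - p = 0.7
rpb = ((M1 - M0) / SD) * sqrt(p * q)
rpb = ((65.58 - 38.12) / 14.7) * sqrt(0.3 * 0.7)
rpb = 0.856

0.856


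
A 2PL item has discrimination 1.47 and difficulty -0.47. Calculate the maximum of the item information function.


For 2PL, max info at theta = b = -0.47
I_max = a^2 / 4 = 1.47^2 / 4
= 2.1609 / 4
I_max = 0.5402

0.5402


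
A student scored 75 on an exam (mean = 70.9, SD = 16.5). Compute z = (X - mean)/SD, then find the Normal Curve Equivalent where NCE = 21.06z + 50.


z = (X - mean) / SD = (75 - 70.9) / 16.5
z = 4.1 / 16.5
z = 0.2485
NCE = NCE = 21.06z + 50
Carry z at full precision (z = 4.1 / 16.5) into the conversion:
NCE = 21.06 * (4.1 / 16.5) + 50 = 86.346 / 16.5 + 50
NCE = 5.2331 + 50
NCE = 55.2331

55.2331


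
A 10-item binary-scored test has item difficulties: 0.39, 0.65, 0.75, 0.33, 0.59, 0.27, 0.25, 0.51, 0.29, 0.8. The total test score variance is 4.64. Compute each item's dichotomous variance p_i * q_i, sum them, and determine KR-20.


For each item, compute p_i * q_i:
  Item 1: 0.39 * 0.61 = 0.2379
  Item 2: 0.65 * 0.35 = 0.2275
  Item 3: 0.75 * 0.25 = 0.1875
  Item 4: 0.33 * 0.67 = 0.2211
  Item 5: 0.59 * 0.41 = 0.2419
  Item 6: 0.27 * 0.73 = 0.1971
  Item 7: 0.25 * 0.75 = 0.1875
  Item 8: 0.51 * 0.49 = 0.2499
  Item 9: 0.29 * 0.71 = 0.2059
  Item 10: 0.8 * 0.2 = 0.16
Sum(p_i * q_i) = 0.2379 + 0.2275 + 0.1875 + 0.2211 + 0.2419 + 0.1971 + 0.1875 + 0.2499 + 0.2059 + 0.16 = 2.1163
KR-20 = (k/(k-1)) * (1 - Sum(p_i*q_i) / Var_total)
= (10/9) * (1 - 2.1163/4.64)
= 1.1111 * 0.5439
KR-20 = 0.6043

0.6043


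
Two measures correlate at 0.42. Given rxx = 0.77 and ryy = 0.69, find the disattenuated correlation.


r_corrected = rxy / sqrt(rxx * ryy)
= 0.42 / sqrt(0.77 * 0.69)
= 0.42 / sqrt(0.5313)
= 0.42 / 0.728903
r_corrected = 0.5762

0.5762


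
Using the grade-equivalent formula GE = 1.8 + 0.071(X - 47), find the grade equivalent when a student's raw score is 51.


raw - median = 51 - 47 = 4
slope * diff = 0.071 * 4 = 0.284
GE = 1.8 + 0.284
GE = 2.084

2.084


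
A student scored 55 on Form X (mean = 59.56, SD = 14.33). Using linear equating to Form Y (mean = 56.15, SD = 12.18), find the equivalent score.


slope = SD_Y / SD_X = 12.18 / 14.33 ~ 0.85
intercept = mean_Y - slope * mean_X = 56.15 - (12.18 / 14.33) * 59.56 ~ 5.5261
Y = slope * X + intercept. To avoid rounding drift from the rounded slope/intercept, evaluate the equivalent form Y = mean_Y + SD_Y * (X - mean_X) / SD_X at full precision:
Y = 56.15 + 12.18 * (55 - 59.56) / 14.33
Y = 56.15 - 12.18 * 4.56 / 14.33
Y = 56.15 - 55.5408 / 14.33
Y = 56.15 - 3.8758
Y = 52.2742

52.2742


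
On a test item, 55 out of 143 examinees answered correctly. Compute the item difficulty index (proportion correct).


Item difficulty p = number correct / total examinees
p = 55 / 143
p = 0.3846

0.3846


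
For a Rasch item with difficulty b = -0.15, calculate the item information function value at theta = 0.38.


P = 1/(1+exp(-(0.38--0.15))) = 0.6295
I = P*(1-P) = 0.6295 * 0.3705
I = 0.2332

0.2332


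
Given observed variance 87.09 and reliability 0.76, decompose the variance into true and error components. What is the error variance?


var_true = rxx * var_obs = 0.76 * 87.09 = 66.1884
var_error = var_obs - var_true
var_error = 87.09 - 66.1884
var_error = 20.9016

20.9016


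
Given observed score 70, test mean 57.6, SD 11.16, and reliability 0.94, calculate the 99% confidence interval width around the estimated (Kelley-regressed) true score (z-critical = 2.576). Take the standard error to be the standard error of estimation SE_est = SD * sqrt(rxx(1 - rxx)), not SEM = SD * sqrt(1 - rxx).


True score estimate = 0.94*70 + 0.06*57.6 = 69.256
SE_est = SD * sqrt(rxx * (1 - rxx)) = 11.16 * sqrt(0.94 * 0.06) = 11.16 * sqrt(0.0564) = 2.650353
CI = T_est +/- z * SE_est, so width = 2 * z * SE_est = 2 * 2.576 * 2.650353
Width = 13.6546

13.6546


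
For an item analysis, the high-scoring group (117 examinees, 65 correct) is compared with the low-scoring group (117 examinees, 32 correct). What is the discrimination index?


p_upper = 65/117 = 0.5556
p_lower = 32/117 = 0.2735
D = 0.5556 - 0.2735 = 0.2821

0.2821


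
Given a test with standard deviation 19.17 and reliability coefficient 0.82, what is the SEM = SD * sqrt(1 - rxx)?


SEM = SD * sqrt(1 - rxx)
SEM = 19.17 * sqrt(1 - 0.82)
SEM = 19.17 * sqrt(0.18) = 19.17 * 0.424264
SEM = 8.1331

8.1331


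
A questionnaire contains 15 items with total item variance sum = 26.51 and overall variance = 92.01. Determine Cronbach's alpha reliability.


alpha = (k/(k-1)) * (1 - sum(si^2)/s_total^2)
= (15/14) * (1 - 26.51/92.01)
alpha = 0.7627

0.7627


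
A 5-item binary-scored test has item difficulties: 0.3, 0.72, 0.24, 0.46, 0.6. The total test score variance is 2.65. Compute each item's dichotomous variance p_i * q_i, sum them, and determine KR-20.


For each item, compute p_i * q_i:
  Item 1: 0.3 * 0.7 = 0.21
  Item 2: 0.72 * 0.28 = 0.2016
  Item 3: 0.24 * 0.76 = 0.1824
  Item 4: 0.46 * 0.54 = 0.2484
  Item 5: 0.6 * 0.4 = 0.24
Sum(p_i * q_i) = 0.21 + 0.2016 + 0.1824 + 0.2484 + 0.24 = 1.0824
KR-20 = (k/(k-1)) * (1 - Sum(p_i*q_i) / Var_total)
= (5/4) * (1 - 1.0824/2.65)
= 1.25 * 0.5915
KR-20 = 0.7394

0.7394


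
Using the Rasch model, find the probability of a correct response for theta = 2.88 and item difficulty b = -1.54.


theta - b = 2.88 - -1.54 = 4.42
exp(-(theta - b)) = exp(-4.42) = 0.012
P = 1 / (1 + 0.012)
P = 0.9881

0.9881


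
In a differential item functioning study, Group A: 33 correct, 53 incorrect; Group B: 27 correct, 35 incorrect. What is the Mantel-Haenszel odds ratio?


Odds_A = 33/53 = 0.6226
Odds_B = 27/35 = 0.7714
OR = Odds_A / Odds_B = 0.6226 / 0.7714
Exactly, OR = (33 * 35) / (53 * 27) = 1155 / 1431
OR = 0.8071

0.8071


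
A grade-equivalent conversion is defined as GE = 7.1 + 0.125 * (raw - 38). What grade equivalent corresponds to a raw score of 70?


raw - median = 70 - 38 = 32
slope * diff = 0.125 * 32 = 4.0
GE = 7.1 + 4.0
GE = 11.1

11.1


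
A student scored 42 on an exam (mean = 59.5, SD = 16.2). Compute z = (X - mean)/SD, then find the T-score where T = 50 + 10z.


z = (X - mean) / SD = (42 - 59.5) / 16.2
z = -17.5 / 16.2
z = -1.0802
T-score = T = 50 + 10z
Carry z at full precision (z = -17.5 / 16.2) into the conversion:
T-score = 50 + 10 * (-17.5 / 16.2) = 50 + -175 / 16.2
T-score = 50 + -10.8025
T-score = 39.1975

39.1975


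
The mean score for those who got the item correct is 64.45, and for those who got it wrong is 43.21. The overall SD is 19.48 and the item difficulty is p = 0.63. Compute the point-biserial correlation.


q = 1 - p = 0.37
rpb = ((M1 - M0) / SD) * sqrt(p * q)
rpb = ((64.45 - 43.21) / 19.48) * sqrt(0.63 * 0.37)
rpb = 0.5264

0.5264


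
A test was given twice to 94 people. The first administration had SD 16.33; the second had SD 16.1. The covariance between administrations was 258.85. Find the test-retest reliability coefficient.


r = cov(X,Y) / (SD_X * SD_Y)
r = 258.85 / (16.33 * 16.1)
r = 258.85 / 262.913
r = 0.9845

0.9845


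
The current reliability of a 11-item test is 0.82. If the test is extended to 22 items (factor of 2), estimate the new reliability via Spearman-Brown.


r_new = (n * rxx) / (1 + (n-1) * rxx)
r_new = (2 * 0.82) / (1 + 1 * 0.82)
r_new = 1.64 / 1.82
r_new = 0.9011

0.9011


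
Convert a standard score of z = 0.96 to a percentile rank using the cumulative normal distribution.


CDF(z) = 0.5 * (1 + erf(z/sqrt(2)))
erf(0.6788) = 0.6629
CDF = 0.8315
Percentile rank = 0.8315 * 100 = 83.15

83.15


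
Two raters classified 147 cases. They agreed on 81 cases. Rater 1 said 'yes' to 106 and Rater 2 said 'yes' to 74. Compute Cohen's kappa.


P_o = 81/147 = 0.55102
P_e = (106*74 + 41*73) / 21609 = 0.501504
kappa = (P_o - P_e) / (1 - P_e)
kappa = (0.55102 - 0.501504) / (1 - 0.501504)
kappa = 0.0993

0.0993


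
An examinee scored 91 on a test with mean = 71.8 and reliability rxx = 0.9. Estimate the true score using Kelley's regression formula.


T_est = rxx * X + (1 - rxx) * mean
T_est = 0.9 * 91 + 0.1 * 71.8
T_est = 81.9 + 7.18
T_est = 89.08

89.08


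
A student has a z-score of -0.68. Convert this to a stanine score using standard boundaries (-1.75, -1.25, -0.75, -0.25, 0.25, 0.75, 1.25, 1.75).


Stanine boundaries: [-1.75, -1.25, -0.75, -0.25, 0.25, 0.75, 1.25, 1.75]
z = -0.68
Check each boundary:
  z >= -1.75 -> could be stanine 2
  z >= -1.25 -> could be stanine 3
  z >= -0.75 -> could be stanine 4
  z < -0.25
  z < 0.25
  z < 0.75
  z < 1.25
  z < 1.75
Highest qualifying boundary gives stanine = 4

4


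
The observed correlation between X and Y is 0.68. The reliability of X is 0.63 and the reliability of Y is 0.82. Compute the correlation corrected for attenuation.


r_corrected = rxy / sqrt(rxx * ryy)
= 0.68 / sqrt(0.63 * 0.82)
= 0.68 / sqrt(0.5166)
= 0.68 / 0.718749
r_corrected = 0.9461

0.9461


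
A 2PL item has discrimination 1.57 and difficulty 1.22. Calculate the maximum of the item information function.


For 2PL, max info at theta = b = 1.22
I_max = a^2 / 4 = 1.57^2 / 4
= 2.4649 / 4
I_max = 0.6162

0.6162


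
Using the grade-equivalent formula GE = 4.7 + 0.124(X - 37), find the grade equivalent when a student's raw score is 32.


raw - median = 32 - 37 = -5
slope * diff = 0.124 * -5 = -0.62
GE = 4.7 + -0.62
GE = 4.08

4.08


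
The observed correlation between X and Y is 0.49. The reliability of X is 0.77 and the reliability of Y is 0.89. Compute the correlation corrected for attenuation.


r_corrected = rxy / sqrt(rxx * ryy)
= 0.49 / sqrt(0.77 * 0.89)
= 0.49 / sqrt(0.6853)
= 0.49 / 0.827828
r_corrected = 0.5919

0.5919


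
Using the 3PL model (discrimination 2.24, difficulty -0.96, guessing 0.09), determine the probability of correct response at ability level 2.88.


logit = 2.24*(2.88 - -0.96) = 8.6016
P* = 1/(1 + exp(-8.6016)) = 0.9998
P = 0.09 + (1 - 0.09) * 0.9998
P = 0.9998

0.9998


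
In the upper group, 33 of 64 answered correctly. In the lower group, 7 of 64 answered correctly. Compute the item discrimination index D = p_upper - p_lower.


p_upper = 33/64 = 0.5156
p_lower = 7/64 = 0.1094
D = 0.5156 - 0.1094 = 0.4062

0.4062


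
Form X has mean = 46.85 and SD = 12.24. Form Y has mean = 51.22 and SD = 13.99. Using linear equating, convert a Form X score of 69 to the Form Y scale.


slope = SD_Y / SD_X = 13.99 / 12.24 ~ 1.143
intercept = mean_Y - slope * mean_X = 51.22 - (13.99 / 12.24) * 46.85 ~ -2.3283
Y = slope * X + intercept. To avoid rounding drift from the rounded slope/intercept, evaluate the equivalent form Y = mean_Y + SD_Y * (X - mean_X) / SD_X at full precision:
Y = 51.22 + 13.99 * (69 - 46.85) / 12.24
Y = 51.22 + 13.99 * 22.15 / 12.24
Y = 51.22 + 309.8785 / 12.24
Y = 51.22 + 25.3169
Y = 76.5369

76.5369


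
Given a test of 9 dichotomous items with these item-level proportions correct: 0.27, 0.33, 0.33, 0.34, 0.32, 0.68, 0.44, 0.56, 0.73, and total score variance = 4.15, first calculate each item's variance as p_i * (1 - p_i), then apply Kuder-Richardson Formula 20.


For each item, compute p_i * q_i:
  Item 1: 0.27 * 0.73 = 0.1971
  Item 2: 0.33 * 0.67 = 0.2211
  Item 3: 0.33 * 0.67 = 0.2211
  Item 4: 0.34 * 0.66 = 0.2244
  Item 5: 0.32 * 0.68 = 0.2176
  Item 6: 0.68 * 0.32 = 0.2176
  Item 7: 0.44 * 0.56 = 0.2464
  Item 8: 0.56 * 0.44 = 0.2464
  Item 9: 0.73 * 0.27 = 0.1971
Sum(p_i * q_i) = 0.1971 + 0.2211 + 0.2211 + 0.2244 + 0.2176 + 0.2176 + 0.2464 + 0.2464 + 0.1971 = 1.9888
KR-20 = (k/(k-1)) * (1 - Sum(p_i*q_i) / Var_total)
= (9/8) * (1 - 1.9888/4.15)
= 1.125 * 0.5208
KR-20 = 0.5859

0.5859


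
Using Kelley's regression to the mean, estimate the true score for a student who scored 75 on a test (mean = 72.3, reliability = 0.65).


T_est = rxx * X + (1 - rxx) * mean
T_est = 0.65 * 75 + 0.35 * 72.3
T_est = 48.75 + 25.305
T_est = 74.055

74.055


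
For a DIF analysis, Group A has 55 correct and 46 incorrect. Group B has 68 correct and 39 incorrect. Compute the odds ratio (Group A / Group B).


Odds_A = 55/46 = 1.1957
Odds_B = 68/39 = 1.7436
OR = Odds_A / Odds_B = 1.1957 / 1.7436
Exactly, OR = (55 * 39) / (46 * 68) = 2145 / 3128
OR = 0.6857

0.6857


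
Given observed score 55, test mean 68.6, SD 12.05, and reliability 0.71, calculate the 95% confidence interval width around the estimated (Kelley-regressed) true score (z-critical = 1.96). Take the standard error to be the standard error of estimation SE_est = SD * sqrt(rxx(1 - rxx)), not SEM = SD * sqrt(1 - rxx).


True score estimate = 0.71*55 + 0.29*68.6 = 58.944
SE_est = SD * sqrt(rxx * (1 - rxx)) = 12.05 * sqrt(0.71 * 0.29) = 12.05 * sqrt(0.2059) = 5.467833
CI = T_est +/- z * SE_est, so width = 2 * z * SE_est = 2 * 1.96 * 5.467833
Width = 21.4339

21.4339


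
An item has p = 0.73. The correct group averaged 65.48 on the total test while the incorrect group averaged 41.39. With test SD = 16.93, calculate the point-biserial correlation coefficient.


q = 1 - p = 0.27
rpb = ((M1 - M0) / SD) * sqrt(p * q)
rpb = ((65.48 - 41.39) / 16.93) * sqrt(0.73 * 0.27)
rpb = 0.6317

0.6317


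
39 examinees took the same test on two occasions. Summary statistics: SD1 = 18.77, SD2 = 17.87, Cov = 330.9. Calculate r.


r = cov(X,Y) / (SD_X * SD_Y)
r = 330.9 / (18.77 * 17.87)
r = 330.9 / 335.4199
r = 0.9865

0.9865


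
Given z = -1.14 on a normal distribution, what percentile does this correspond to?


CDF(z) = 0.5 * (1 + erf(z/sqrt(2)))
erf(-0.8061) = -0.7457
CDF = 0.1271
Percentile rank = 0.1271 * 100 = 12.71

12.71


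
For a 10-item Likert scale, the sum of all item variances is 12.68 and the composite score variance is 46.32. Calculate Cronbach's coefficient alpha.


alpha = (k/(k-1)) * (1 - sum(si^2)/s_total^2)
= (10/9) * (1 - 12.68/46.32)
alpha = 0.8069

0.8069


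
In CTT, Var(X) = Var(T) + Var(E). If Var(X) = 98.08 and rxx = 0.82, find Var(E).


var_true = rxx * var_obs = 0.82 * 98.08 = 80.4256
var_error = var_obs - var_true
var_error = 98.08 - 80.4256
var_error = 17.6544

17.6544


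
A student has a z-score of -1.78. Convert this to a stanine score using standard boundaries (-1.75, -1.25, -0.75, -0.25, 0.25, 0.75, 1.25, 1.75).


Stanine boundaries: [-1.75, -1.25, -0.75, -0.25, 0.25, 0.75, 1.25, 1.75]
z = -1.78
Check each boundary:
  z < -1.75
  z < -1.25
  z < -0.75
  z < -0.25
  z < 0.25
  z < 0.75
  z < 1.25
  z < 1.75
Highest qualifying boundary gives stanine = 1

1


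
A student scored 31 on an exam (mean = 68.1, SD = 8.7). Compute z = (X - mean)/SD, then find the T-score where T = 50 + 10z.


z = (X - mean) / SD = (31 - 68.1) / 8.7
z = -37.1 / 8.7
z = -4.2644
T-score = T = 50 + 10z
Carry z at full precision (z = -37.1 / 8.7) into the conversion:
T-score = 50 + 10 * (-37.1 / 8.7) = 50 + -371 / 8.7
T-score = 50 + -42.6437
T-score = 7.3563

7.3563


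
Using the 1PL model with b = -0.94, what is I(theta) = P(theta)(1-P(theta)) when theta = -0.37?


P = 1/(1+exp(-(-0.37--0.94))) = 0.6388
I = P*(1-P) = 0.6388 * 0.3612
I = 0.2307

0.2307


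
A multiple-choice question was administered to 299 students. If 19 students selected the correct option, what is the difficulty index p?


Item difficulty p = number correct / total examinees
p = 19 / 299
p = 0.0635

0.0635


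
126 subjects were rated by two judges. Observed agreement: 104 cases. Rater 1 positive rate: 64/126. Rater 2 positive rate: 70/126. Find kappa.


P_o = 104/126 = 0.825397
P_e = (64*70 + 62*56) / 15876 = 0.500882
kappa = (P_o - P_e) / (1 - P_e)
kappa = (0.825397 - 0.500882) / (1 - 0.500882)
kappa = 0.6502

0.6502


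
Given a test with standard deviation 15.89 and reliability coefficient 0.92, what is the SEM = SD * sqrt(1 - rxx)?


SEM = SD * sqrt(1 - rxx)
SEM = 15.89 * sqrt(1 - 0.92)
SEM = 15.89 * sqrt(0.08) = 15.89 * 0.282843
SEM = 4.4944

4.4944


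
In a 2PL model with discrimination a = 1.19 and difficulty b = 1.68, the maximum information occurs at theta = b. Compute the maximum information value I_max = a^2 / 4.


For 2PL, max info at theta = b = 1.68
I_max = a^2 / 4 = 1.19^2 / 4
= 1.4161 / 4
I_max = 0.354

0.354


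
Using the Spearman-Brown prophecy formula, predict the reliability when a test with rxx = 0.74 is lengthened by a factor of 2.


r_new = (n * rxx) / (1 + (n-1) * rxx)
r_new = (2 * 0.74) / (1 + 1 * 0.74)
r_new = 1.48 / 1.74
r_new = 0.8506

0.8506


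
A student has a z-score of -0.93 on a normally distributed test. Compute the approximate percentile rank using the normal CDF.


CDF(z) = 0.5 * (1 + erf(z/sqrt(2)))
erf(-0.6576) = -0.6476
CDF = 0.1762
Percentile rank = 0.1762 * 100 = 17.62

17.62


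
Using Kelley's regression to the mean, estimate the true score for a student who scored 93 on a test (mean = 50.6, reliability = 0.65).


T_est = rxx * X + (1 - rxx) * mean
T_est = 0.65 * 93 + 0.35 * 50.6
T_est = 60.45 + 17.71
T_est = 78.16

78.16


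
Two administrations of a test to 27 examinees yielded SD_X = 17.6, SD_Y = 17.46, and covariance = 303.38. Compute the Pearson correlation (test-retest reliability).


r = cov(X,Y) / (SD_X * SD_Y)
r = 303.38 / (17.6 * 17.46)
r = 303.38 / 307.296
r = 0.9873

0.9873


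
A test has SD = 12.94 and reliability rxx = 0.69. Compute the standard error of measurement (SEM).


SEM = SD * sqrt(1 - rxx)
SEM = 12.94 * sqrt(1 - 0.69)
SEM = 12.94 * sqrt(0.31) = 12.94 * 0.556776
SEM = 7.2047

7.2047


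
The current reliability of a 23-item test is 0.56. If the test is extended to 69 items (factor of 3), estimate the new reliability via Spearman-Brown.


r_new = (n * rxx) / (1 + (n-1) * rxx)
r_new = (3 * 0.56) / (1 + 2 * 0.56)
r_new = 1.68 / 2.12
r_new = 0.7925

0.7925


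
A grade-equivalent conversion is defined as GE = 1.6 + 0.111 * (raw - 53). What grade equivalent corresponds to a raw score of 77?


raw - median = 77 - 53 = 24
slope * diff = 0.111 * 24 = 2.664
GE = 1.6 + 2.664
GE = 4.264

4.264


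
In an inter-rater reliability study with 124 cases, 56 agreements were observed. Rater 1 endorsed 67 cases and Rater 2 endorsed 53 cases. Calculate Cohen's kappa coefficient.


P_o = 56/124 = 0.451613
P_e = (67*53 + 57*71) / 15376 = 0.494147
kappa = (P_o - P_e) / (1 - P_e)
kappa = (0.451613 - 0.494147) / (1 - 0.494147)
kappa = -0.0841

-0.0841


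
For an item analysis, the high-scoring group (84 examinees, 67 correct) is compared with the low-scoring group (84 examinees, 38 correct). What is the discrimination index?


p_upper = 67/84 = 0.7976
p_lower = 38/84 = 0.4524
D = 0.7976 - 0.4524 = 0.3452

0.3452


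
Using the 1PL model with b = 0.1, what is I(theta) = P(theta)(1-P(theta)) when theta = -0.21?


P = 1/(1+exp(-(-0.21-0.1))) = 0.4231
I = P*(1-P) = 0.4231 * 0.5769
I = 0.2441

0.2441


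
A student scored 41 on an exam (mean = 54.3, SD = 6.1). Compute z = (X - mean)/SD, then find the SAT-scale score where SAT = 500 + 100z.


z = (X - mean) / SD = (41 - 54.3) / 6.1
z = -13.3 / 6.1
z = -2.1803
SAT-scale = SAT = 500 + 100z
Carry z at full precision (z = -13.3 / 6.1) into the conversion:
SAT-scale = 500 + 100 * (-13.3 / 6.1) = 500 + -1330 / 6.1
SAT-scale = 500 + -218.0328
SAT-scale = 281.9672

281.9672


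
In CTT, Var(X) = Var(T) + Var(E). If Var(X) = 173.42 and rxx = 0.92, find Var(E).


var_true = rxx * var_obs = 0.92 * 173.42 = 159.5464
var_error = var_obs - var_true
var_error = 173.42 - 159.5464
var_error = 13.8736

13.8736
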